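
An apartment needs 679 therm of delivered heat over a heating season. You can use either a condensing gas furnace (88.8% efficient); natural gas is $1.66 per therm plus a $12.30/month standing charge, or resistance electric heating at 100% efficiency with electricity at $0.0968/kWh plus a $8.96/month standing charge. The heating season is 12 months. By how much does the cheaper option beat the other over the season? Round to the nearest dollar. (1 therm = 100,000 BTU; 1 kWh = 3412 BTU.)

Heat load = 679 therm × 100,000 = 67,900,000 BTU
Gas: input = 67,900,000 / 0.888 = 76,463,964 BTU = 764.6 therm → 764.6 × $1.66 = $1,269.30; + 12 × $12.30 standing = $1,416.90
Electric: 67,900,000 BTU / 3412 = 19,900 kWh → × $0.0968 = $1,926.35; + 12 × $8.96 standing = $2,033.87
Difference = |$1,416.90 − $2,033.87| = $616.97 ≈ $617

$617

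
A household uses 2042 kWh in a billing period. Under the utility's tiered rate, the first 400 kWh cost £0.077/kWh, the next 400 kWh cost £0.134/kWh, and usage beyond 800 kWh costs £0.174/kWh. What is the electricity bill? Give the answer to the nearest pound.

First 400 kWh × £0.077 = £30.80
Next 400 kWh × £0.134 = £53.60
Remaining 1242 kWh × £0.174 = £216.11
Total = £300.51 ≈ £301

£301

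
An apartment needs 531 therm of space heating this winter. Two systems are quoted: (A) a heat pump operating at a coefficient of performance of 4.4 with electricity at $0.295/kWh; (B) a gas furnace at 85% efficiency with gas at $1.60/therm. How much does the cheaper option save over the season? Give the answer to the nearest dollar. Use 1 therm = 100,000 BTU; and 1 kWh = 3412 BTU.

Heat load = 531 therm × 100,000 = 53,100,000 BTU
Gas: input = 53,100,000 / 0.85 = 62,470,588 BTU = 624.7 therm → 624.7 × $1.60 = $999.53
Heat pump: 53,100,000 BTU / 3412 = 15,560 kWh heat; / 4.4 = 3,537 kWh in → × $0.295 = $1,043.41
Difference = |$999.53 − $1,043.41| = $43.88 ≈ $44

$44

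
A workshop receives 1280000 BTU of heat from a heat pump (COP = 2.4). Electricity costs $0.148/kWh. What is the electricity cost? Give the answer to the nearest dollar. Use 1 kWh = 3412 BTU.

Heat delivered = 1,280,000 BTU / 3412 = 375.1 kWh
Electrical input = 375.1 kWh / 2.4 = 156.3 kWh
Cost = 156.3 × $0.148/kWh = $23.13 ≈ $23

$23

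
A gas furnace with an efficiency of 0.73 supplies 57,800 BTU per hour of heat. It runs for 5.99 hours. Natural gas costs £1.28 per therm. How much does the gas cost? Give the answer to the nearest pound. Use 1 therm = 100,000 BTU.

Heat delivered = 57,800 BTU/h × 5.99 h = 346,222 BTU
Gas input = 346,222 / 0.73 = 474,277 BTU
= 474,277 / 100,000 = 4.743 therm
Cost = 4.743 × £1.28/therm = £6.07 ≈ £6

£6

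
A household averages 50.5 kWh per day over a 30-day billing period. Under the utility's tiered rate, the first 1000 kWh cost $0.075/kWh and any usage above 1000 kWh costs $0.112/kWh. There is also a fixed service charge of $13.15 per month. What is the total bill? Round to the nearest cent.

Usage = 50.5 kWh/day × 30 days = 1515 kWh
First 1000 kWh × $0.075 = $75.00
Remaining 515 kWh × $0.112 = $57.68
Energy charge = $132.68; + service $13.15 = $145.83

$145.83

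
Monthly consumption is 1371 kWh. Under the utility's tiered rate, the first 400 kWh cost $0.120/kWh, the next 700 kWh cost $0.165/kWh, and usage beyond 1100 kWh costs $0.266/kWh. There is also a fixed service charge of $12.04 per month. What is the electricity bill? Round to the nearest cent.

$247.63

First 400 kWh × $0.120 = $48.00
Next 700 kWh × $0.165 = $115.50
Remaining 271 kWh × $0.266 = $72.09
Energy charge = $235.59; + service $12.04 = $247.63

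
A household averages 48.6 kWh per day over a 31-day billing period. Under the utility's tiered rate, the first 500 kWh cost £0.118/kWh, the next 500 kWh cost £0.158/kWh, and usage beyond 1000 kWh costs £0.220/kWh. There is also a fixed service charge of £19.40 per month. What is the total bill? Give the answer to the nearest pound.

Usage = 48.6 kWh/day × 31 days = 1506.6 kWh
First 500 kWh × £0.118 = £59.00
Next 500 kWh × £0.158 = £79.00
Remaining 506.6 kWh × £0.220 = £111.45
Energy charge = £249.45; + service £19.40 = £268.85 ≈ £269

£269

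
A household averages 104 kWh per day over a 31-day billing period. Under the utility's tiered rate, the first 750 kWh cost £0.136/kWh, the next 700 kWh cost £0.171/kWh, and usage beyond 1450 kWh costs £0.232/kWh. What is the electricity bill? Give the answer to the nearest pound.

£633

Usage = 104 kWh/day × 31 days = 3224 kWh
First 750 kWh × £0.136 = £102.00
Next 700 kWh × £0.171 = £119.70
Remaining 1774 kWh × £0.232 = £411.57
Total = £633.27 ≈ £633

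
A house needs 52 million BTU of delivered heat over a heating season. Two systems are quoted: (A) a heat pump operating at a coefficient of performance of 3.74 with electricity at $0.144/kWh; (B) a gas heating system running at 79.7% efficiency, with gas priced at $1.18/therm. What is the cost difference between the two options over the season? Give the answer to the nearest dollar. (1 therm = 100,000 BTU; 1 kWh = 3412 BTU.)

$183

Heat load = 52 × 10⁶ BTU = 52,000,000 BTU
Gas: input = 52,000,000 / 0.797 = 65,244,668 BTU = 652.4 therm → 652.4 × $1.18 = $769.89
Heat pump: 52,000,000 BTU / 3412 = 15,240 kWh heat; / 3.74 = 4,075 kWh in → × $0.144 = $586.79
Difference = |$769.89 − $586.79| = $183.09 ≈ $183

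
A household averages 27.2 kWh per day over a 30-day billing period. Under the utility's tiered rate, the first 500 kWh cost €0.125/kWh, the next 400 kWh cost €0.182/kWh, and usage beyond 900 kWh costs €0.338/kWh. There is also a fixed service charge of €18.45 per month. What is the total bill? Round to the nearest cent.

Usage = 27.2 kWh/day × 30 days = 816 kWh
First 500 kWh × €0.125 = €62.50
Next 316 kWh × €0.182 = €57.51
Remaining tier: 0 kWh (not reached)
Energy charge = €120.01; + service €18.45 = €138.46

€138.46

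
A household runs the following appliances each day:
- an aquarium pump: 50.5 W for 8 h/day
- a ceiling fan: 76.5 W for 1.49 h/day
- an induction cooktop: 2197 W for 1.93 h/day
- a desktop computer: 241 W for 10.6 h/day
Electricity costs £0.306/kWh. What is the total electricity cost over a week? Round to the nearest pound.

£16

aquarium pump: 50.5 W × 8 h × 7 d = 2,828 Wh = 2.828 kWh
ceiling fan: 76.5 W × 1.49 h × 7 d = 798 Wh = 0.7979 kWh
induction cooktop: 2197 W × 1.93 h × 7 d = 29,681 Wh = 29.68 kWh
desktop computer: 241 W × 10.6 h × 7 d = 17,882 Wh = 17.88 kWh
Total energy = 2.828 + 0.7979 + 29.68 + 17.88 = 51.19 kWh
Cost = 51.19 kWh × £0.306 = £15.66 ≈ £16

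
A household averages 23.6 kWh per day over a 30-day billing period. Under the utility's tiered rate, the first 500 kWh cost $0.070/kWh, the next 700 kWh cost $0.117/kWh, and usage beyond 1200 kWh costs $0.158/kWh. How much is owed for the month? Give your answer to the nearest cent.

Usage = 23.6 kWh/day × 30 days = 708 kWh
First 500 kWh × $0.070 = $35.00
Next 208 kWh × $0.117 = $24.34
Remaining tier: 0 kWh (not reached)
Total = $59.34

$59.34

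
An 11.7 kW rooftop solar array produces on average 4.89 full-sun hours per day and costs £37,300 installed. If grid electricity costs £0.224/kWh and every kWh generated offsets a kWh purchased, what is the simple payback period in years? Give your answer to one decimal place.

8.0 years

Daily generation = 11.7 kW × 4.89 h = 57.21 kWh
Annual generation = 57.21 × 365 = 20883 kWh
Annual savings = 20883 × £0.224 = £4,677.73
Payback = £37,300 / £4,677.73 = 7.97 years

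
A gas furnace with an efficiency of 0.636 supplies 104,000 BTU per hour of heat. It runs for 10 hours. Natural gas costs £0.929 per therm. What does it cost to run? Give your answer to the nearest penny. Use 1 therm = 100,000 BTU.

£15.19

Heat delivered = 104,000 BTU/h × 10 h = 1,040,000 BTU
Gas input = 1,040,000 / 0.636 = 1,635,220 BTU
= 1,635,220 / 100,000 = 16.35 therm
Cost = 16.35 × £0.929/therm = £15.19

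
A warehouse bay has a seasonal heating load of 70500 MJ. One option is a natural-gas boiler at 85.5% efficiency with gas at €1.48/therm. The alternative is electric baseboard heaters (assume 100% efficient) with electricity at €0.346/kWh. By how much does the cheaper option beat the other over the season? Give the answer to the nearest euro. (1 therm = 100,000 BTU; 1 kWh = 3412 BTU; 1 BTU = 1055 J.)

Heat load = 70500 MJ = 70,500,000,000 J / 1055 = 66,824,645 BTU
Gas: input = 66,824,645 / 0.855 = 78,157,479 BTU = 781.6 therm → 781.6 × €1.48 = €1,156.73
Electric: 66,824,645 BTU / 3412 = 19,590 kWh → × €0.346 = €6,776.47
Difference = |€1,156.73 − €6,776.47| = €5,619.74 ≈ €5620

€5620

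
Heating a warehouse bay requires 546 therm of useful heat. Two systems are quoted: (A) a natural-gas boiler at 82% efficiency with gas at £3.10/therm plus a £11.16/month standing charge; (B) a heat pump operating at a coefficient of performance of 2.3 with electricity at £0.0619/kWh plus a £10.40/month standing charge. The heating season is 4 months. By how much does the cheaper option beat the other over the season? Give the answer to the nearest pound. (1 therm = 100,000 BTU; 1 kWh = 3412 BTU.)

Heat load = 546 therm × 100,000 = 54,600,000 BTU
Gas: input = 54,600,000 / 0.82 = 66,585,366 BTU = 665.9 therm → 665.9 × £3.10 = £2,064.15; + 4 × £11.16 standing = £2,108.79
Heat pump: 54,600,000 BTU / 3412 = 16,000 kWh heat; / 2.3 = 6,958 kWh in → × £0.0619 = £430.67; + 4 × £10.40 standing = £472.27
Difference = |£2,108.79 − £472.27| = £1,636.51 ≈ £1637

£1637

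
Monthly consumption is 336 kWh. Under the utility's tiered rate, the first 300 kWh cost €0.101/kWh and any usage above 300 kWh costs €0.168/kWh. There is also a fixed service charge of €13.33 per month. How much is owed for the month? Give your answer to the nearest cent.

First 300 kWh × €0.101 = €30.30
Remaining 36 kWh × €0.168 = €6.05
Energy charge = €36.35; + service €13.33 = €49.68

€49.68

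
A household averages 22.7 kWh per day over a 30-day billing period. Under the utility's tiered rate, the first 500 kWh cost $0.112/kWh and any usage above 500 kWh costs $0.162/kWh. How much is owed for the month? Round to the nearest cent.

$85.32

Usage = 22.7 kWh/day × 30 days = 681 kWh
First 500 kWh × $0.112 = $56.00
Remaining 181 kWh × $0.162 = $29.32
Total = $85.32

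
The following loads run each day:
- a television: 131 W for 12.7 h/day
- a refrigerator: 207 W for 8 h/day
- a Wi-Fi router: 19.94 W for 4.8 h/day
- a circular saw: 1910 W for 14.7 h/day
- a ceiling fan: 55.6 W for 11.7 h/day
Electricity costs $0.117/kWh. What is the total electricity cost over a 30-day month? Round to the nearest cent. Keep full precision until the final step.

television: 131 W × 12.7 h × 30 d = 49,911 Wh = 49.91 kWh
refrigerator: 207 W × 8 h × 30 d = 49,680 Wh = 49.68 kWh
Wi-Fi router: 19.94 W × 4.8 h × 30 d = 2,871 Wh = 2.871 kWh
circular saw: 1910 W × 14.7 h × 30 d = 842,310 Wh = 842.3 kWh
ceiling fan: 55.6 W × 11.7 h × 30 d = 19,516 Wh = 19.52 kWh
Total energy = 49.91 + 49.68 + 2.871 + 842.3 + 19.52 = 964.3 kWh
Cost = 964.3 kWh × $0.117 = $112.82

$112.82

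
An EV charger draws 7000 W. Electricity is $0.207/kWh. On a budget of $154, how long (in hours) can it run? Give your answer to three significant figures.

Energy budget = $154 / $0.207 per kWh = 744 kWh = 743,961 Wh
Runtime = 743,961 Wh / 7000 W = 106.3 h

106 h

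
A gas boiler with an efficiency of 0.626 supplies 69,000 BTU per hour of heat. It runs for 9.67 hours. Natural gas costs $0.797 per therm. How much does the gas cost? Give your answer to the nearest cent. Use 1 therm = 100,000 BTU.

Heat delivered = 69,000 BTU/h × 9.67 h = 667,230 BTU
Gas input = 667,230 / 0.626 = 1,065,863 BTU
= 1,065,863 / 100,000 = 10.66 therm
Cost = 10.66 × $0.797/therm = $8.49

$8.49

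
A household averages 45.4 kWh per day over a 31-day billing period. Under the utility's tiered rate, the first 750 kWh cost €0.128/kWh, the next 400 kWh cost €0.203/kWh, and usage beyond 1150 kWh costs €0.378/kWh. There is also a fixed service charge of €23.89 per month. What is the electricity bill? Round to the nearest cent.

€298.39

Usage = 45.4 kWh/day × 31 days = 1407.4 kWh
First 750 kWh × €0.128 = €96.00
Next 400 kWh × €0.203 = €81.20
Remaining 257.4 kWh × €0.378 = €97.30
Energy charge = €274.50; + service €23.89 = €298.39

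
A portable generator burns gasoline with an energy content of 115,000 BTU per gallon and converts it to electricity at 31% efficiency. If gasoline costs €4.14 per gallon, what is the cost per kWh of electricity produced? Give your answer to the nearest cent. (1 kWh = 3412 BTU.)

Electrical output per gallon = 115,000 BTU × 0.31 / 3412 BTU/kWh = 10.45 kWh
Cost per kWh = €4.14 / 10.45 kWh = €0.396

€0.40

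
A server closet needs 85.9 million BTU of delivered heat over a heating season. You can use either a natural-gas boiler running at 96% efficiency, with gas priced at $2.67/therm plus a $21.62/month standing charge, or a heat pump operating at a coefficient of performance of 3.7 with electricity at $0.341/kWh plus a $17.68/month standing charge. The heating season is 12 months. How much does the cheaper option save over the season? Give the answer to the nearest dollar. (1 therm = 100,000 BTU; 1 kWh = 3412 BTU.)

$116

Heat load = 85.9 × 10⁶ BTU = 85,900,000 BTU
Gas: input = 85,900,000 / 0.96 = 89,479,167 BTU = 894.8 therm → 894.8 × $2.67 = $2,389.09; + 12 × $21.62 standing = $2,648.53
Heat pump: 85,900,000 BTU / 3412 = 25,180 kWh heat; / 3.7 = 6,804 kWh in → × $0.341 = $2,320.26; + 12 × $17.68 standing = $2,532.42
Difference = |$2,648.53 − $2,532.42| = $116.11 ≈ $116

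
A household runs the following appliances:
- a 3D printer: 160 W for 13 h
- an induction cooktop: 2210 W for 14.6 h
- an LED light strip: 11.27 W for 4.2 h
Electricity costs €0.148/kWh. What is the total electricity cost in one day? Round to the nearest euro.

€5

3D printer: 160 W × 13 h = 2,080 Wh = 2.08 kWh
induction cooktop: 2210 W × 14.6 h = 32,266 Wh = 32.27 kWh
LED light strip: 11.27 W × 4.2 h = 47 Wh = 0.04733 kWh
Total energy = 2.08 + 32.27 + 0.04733 = 34.39 kWh
Cost = 34.39 kWh × €0.148 = €5.09 ≈ €5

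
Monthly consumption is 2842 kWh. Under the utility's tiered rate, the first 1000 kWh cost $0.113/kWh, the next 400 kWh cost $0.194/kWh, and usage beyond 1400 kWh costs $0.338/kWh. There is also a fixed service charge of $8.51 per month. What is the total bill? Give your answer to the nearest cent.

$686.51

First 1000 kWh × $0.113 = $113.00
Next 400 kWh × $0.194 = $77.60
Remaining 1442 kWh × $0.338 = $487.40
Energy charge = $678.00; + service $8.51 = $686.51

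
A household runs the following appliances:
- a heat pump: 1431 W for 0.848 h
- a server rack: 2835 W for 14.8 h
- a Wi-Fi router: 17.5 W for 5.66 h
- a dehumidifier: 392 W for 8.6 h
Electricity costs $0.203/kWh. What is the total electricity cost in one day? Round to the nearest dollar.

$9

heat pump: 1431 W × 0.848 h = 1,213 Wh = 1.213 kWh
server rack: 2835 W × 14.8 h = 41,958 Wh = 41.96 kWh
Wi-Fi router: 17.5 W × 5.66 h = 99 Wh = 0.09905 kWh
dehumidifier: 392 W × 8.6 h = 3,371 Wh = 3.371 kWh
Total energy = 1.213 + 41.96 + 0.09905 + 3.371 = 46.64 kWh
Cost = 46.64 kWh × $0.203 = $9.47 ≈ $9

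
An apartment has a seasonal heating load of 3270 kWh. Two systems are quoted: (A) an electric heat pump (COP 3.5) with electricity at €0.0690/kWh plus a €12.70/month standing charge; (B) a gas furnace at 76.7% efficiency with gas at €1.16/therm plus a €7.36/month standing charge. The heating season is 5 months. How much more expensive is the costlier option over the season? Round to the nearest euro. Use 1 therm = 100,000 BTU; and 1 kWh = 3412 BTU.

€78

Heat load = 3270 kWh × 3412 = 11,157,240 BTU
Gas: input = 11,157,240 / 0.767 = 14,546,597 BTU = 145.5 therm → 145.5 × €1.16 = €168.74; + 5 × €7.36 standing = €205.54
Heat pump: 11,157,240 BTU / 3412 = 3,270 kWh heat; / 3.5 = 934.3 kWh in → × €0.0690 = €64.47; + 5 × €12.70 standing = €127.97
Difference = |€205.54 − €127.97| = €77.57 ≈ €78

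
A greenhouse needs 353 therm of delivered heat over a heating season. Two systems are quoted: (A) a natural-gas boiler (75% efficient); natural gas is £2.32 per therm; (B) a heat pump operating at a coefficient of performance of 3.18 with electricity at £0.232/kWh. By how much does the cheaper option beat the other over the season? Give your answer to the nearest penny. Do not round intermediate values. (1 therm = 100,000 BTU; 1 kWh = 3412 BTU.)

£337.16

Heat load = 353 therm × 100,000 = 35,300,000 BTU
Gas: input = 35,300,000 / 0.75 = 47,066,667 BTU = 470.7 therm → 470.7 × £2.32 = £1,091.95
Heat pump: 35,300,000 BTU / 3412 = 10,350 kWh heat; / 3.18 = 3,253 kWh in → × £0.232 = £754.79
Difference = |£1,091.95 − £754.79| = £337.16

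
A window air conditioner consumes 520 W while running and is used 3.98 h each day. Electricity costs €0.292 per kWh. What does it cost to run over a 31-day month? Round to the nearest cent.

Energy = 520 W × 3.98 h/day × 31 days = 64,158 Wh = 64.16 kWh
Cost = 64.16 kWh × €0.292/kWh = €18.73

€18.73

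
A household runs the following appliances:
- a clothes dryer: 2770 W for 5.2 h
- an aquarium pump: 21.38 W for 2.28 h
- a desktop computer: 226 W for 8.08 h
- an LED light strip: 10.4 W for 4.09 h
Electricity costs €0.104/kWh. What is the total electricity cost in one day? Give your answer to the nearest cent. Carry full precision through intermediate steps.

€1.70

clothes dryer: 2770 W × 5.2 h = 14,404 Wh = 14.4 kWh
aquarium pump: 21.38 W × 2.28 h = 49 Wh = 0.04875 kWh
desktop computer: 226 W × 8.08 h = 1,826 Wh = 1.826 kWh
LED light strip: 10.4 W × 4.09 h = 43 Wh = 0.04254 kWh
Total energy = 14.4 + 0.04875 + 1.826 + 0.04254 = 16.32 kWh
Cost = 16.32 kWh × €0.104 = €1.70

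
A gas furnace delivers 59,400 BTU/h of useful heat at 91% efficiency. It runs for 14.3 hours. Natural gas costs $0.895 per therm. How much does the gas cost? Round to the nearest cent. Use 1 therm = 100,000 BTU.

Heat delivered = 59,400 BTU/h × 14.3 h = 849,420 BTU
Gas input = 849,420 / 0.91 = 933,429 BTU
= 933,429 / 100,000 = 9.334 therm
Cost = 9.334 × $0.895/therm = $8.35

$8.35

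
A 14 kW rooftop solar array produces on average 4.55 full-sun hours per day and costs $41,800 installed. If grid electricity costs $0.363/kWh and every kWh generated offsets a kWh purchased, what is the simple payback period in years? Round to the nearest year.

5 years

Daily generation = 14 kW × 4.55 h = 63.7 kWh
Annual generation = 63.7 × 365 = 23250 kWh
Annual savings = 23250 × $0.363 = $8,439.93
Payback = $41,800 / $8,439.93 = 4.95 years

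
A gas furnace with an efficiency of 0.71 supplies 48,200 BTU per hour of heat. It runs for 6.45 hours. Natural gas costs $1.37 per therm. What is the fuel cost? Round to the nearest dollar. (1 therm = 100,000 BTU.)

$6

Heat delivered = 48,200 BTU/h × 6.45 h = 310,890 BTU
Gas input = 310,890 / 0.71 = 437,873 BTU
= 437,873 / 100,000 = 4.379 therm
Cost = 4.379 × $1.37/therm = $6.00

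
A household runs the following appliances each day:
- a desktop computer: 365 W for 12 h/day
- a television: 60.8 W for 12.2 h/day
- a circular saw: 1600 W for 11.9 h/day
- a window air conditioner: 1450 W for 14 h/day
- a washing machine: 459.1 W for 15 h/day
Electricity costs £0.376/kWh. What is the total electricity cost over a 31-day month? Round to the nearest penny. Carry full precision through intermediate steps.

£598.52

desktop computer: 365 W × 12 h × 31 d = 135,780 Wh = 135.8 kWh
television: 60.8 W × 12.2 h × 31 d = 22,995 Wh = 22.99 kWh
circular saw: 1600 W × 11.9 h × 31 d = 590,240 Wh = 590.2 kWh
window air conditioner: 1450 W × 14 h × 31 d = 629,300 Wh = 629.3 kWh
washing machine: 459.1 W × 15 h × 31 d = 213,482 Wh = 213.5 kWh
Total energy = 135.8 + 22.99 + 590.2 + 629.3 + 213.5 = 1,592 kWh
Cost = 1,592 kWh × £0.376 = £598.52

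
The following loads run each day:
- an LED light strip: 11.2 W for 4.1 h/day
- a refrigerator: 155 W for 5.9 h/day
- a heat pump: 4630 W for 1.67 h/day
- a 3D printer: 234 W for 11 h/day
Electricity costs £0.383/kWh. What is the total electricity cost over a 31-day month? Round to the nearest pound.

LED light strip: 11.2 W × 4.1 h × 31 d = 1,424 Wh = 1.424 kWh
refrigerator: 155 W × 5.9 h × 31 d = 28,350 Wh = 28.35 kWh
heat pump: 4630 W × 1.67 h × 31 d = 239,695 Wh = 239.7 kWh
3D printer: 234 W × 11 h × 31 d = 79,794 Wh = 79.79 kWh
Total energy = 1.424 + 28.35 + 239.7 + 79.79 = 349.3 kWh
Cost = 349.3 kWh × £0.383 = £133.77 ≈ £134

£134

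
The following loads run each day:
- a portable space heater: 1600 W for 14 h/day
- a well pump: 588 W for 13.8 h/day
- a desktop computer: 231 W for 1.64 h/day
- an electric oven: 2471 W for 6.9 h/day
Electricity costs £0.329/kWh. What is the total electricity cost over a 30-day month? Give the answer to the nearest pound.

£473

portable space heater: 1600 W × 14 h × 30 d = 672,000 Wh = 672 kWh
well pump: 588 W × 13.8 h × 30 d = 243,432 Wh = 243.4 kWh
desktop computer: 231 W × 1.64 h × 30 d = 11,365 Wh = 11.37 kWh
electric oven: 2471 W × 6.9 h × 30 d = 511,497 Wh = 511.5 kWh
Total energy = 672 + 243.4 + 11.37 + 511.5 = 1,438 kWh
Cost = 1,438 kWh × £0.329 = £473.20 ≈ £473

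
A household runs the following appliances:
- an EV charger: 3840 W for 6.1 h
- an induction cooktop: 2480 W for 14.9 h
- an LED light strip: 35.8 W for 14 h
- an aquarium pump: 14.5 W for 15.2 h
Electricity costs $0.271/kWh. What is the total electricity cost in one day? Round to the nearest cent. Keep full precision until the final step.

$16.56

EV charger: 3840 W × 6.1 h = 23,424 Wh = 23.42 kWh
induction cooktop: 2480 W × 14.9 h = 36,952 Wh = 36.95 kWh
LED light strip: 35.8 W × 14 h = 501 Wh = 0.5012 kWh
aquarium pump: 14.5 W × 15.2 h = 220 Wh = 0.2204 kWh
Total energy = 23.42 + 36.95 + 0.5012 + 0.2204 = 61.1 kWh
Cost = 61.1 kWh × $0.271 = $16.56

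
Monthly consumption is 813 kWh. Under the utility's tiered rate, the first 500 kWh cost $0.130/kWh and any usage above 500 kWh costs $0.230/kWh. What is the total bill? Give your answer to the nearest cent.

First 500 kWh × $0.130 = $65.00
Remaining 313 kWh × $0.230 = $71.99
Total = $136.99

$136.99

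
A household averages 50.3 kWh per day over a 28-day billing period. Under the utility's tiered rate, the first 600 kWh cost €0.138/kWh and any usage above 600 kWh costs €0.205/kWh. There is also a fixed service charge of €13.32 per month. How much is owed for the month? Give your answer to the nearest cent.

€261.84

Usage = 50.3 kWh/day × 28 days = 1408.4 kWh
First 600 kWh × €0.138 = €82.80
Remaining 808.4 kWh × €0.205 = €165.72
Energy charge = €248.52; + service €13.32 = €261.84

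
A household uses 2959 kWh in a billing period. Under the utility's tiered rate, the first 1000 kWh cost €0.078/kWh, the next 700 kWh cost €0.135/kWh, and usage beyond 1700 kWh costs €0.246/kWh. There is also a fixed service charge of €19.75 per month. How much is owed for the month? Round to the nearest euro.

€502

First 1000 kWh × €0.078 = €78.00
Next 700 kWh × €0.135 = €94.50
Remaining 1259 kWh × €0.246 = €309.71
Energy charge = €482.21; + service €19.75 = €501.96 ≈ €502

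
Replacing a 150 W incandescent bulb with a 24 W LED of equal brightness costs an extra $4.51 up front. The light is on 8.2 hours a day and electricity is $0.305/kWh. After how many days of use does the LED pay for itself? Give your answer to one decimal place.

Power saved = 150 − 24 = 126 W
Daily energy saved = 126 W × 8.2 h = 1033 Wh = 1.0332 kWh
Daily savings = 1.0332 × $0.305 = $0.3151
Payback = $4.51 / $0.3151 per day = 14.31 days

14.3 days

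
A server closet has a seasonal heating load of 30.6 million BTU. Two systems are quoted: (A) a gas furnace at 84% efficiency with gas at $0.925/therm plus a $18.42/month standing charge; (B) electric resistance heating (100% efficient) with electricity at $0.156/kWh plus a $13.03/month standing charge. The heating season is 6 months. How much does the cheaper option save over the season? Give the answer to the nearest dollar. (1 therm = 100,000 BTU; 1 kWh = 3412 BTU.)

Heat load = 30.6 × 10⁶ BTU = 30,600,000 BTU
Gas: input = 30,600,000 / 0.84 = 36,428,571 BTU = 364.3 therm → 364.3 × $0.925 = $336.96; + 6 × $18.42 standing = $447.48
Electric: 30,600,000 BTU / 3412 = 8,968 kWh → × $0.156 = $1,399.06; + 6 × $13.03 standing = $1,477.24
Difference = |$447.48 − $1,477.24| = $1,029.76 ≈ $1030

$1030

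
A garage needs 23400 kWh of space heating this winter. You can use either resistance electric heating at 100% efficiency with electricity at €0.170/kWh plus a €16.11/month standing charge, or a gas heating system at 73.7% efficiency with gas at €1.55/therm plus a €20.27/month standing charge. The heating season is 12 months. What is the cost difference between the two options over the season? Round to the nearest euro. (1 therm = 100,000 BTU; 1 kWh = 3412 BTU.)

€2249

Heat load = 23400 kWh × 3412 = 79,840,800 BTU
Gas: input = 79,840,800 / 0.737 = 108,332,157 BTU = 1,083 therm → 1,083 × €1.55 = €1,679.15; + 12 × €20.27 standing = €1,922.39
Electric: 79,840,800 BTU / 3412 = 23,400 kWh → × €0.170 = €3,978.00; + 12 × €16.11 standing = €4,171.32
Difference = |€1,922.39 − €4,171.32| = €2,248.93 ≈ €2249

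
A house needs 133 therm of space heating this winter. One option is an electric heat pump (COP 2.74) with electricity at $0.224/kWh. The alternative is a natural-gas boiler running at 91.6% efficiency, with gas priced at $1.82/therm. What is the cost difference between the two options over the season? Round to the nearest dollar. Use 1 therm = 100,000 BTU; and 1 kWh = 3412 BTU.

$54

Heat load = 133 therm × 100,000 = 13,300,000 BTU
Gas: input = 13,300,000 / 0.916 = 14,519,651 BTU = 145.2 therm → 145.2 × $1.82 = $264.26
Heat pump: 13,300,000 BTU / 3412 = 3,898 kWh heat; / 2.74 = 1,423 kWh in → × $0.224 = $318.67
Difference = |$264.26 − $318.67| = $54.41 ≈ $54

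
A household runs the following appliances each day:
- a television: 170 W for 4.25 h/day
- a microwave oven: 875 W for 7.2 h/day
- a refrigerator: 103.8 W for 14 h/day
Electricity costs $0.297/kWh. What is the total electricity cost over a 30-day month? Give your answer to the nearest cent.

television: 170 W × 4.25 h × 30 d = 21,675 Wh = 21.68 kWh
microwave oven: 875 W × 7.2 h × 30 d = 189,000 Wh = 189 kWh
refrigerator: 103.8 W × 14 h × 30 d = 43,596 Wh = 43.6 kWh
Total energy = 21.68 + 189 + 43.6 = 254.3 kWh
Cost = 254.3 kWh × $0.297 = $75.52

$75.52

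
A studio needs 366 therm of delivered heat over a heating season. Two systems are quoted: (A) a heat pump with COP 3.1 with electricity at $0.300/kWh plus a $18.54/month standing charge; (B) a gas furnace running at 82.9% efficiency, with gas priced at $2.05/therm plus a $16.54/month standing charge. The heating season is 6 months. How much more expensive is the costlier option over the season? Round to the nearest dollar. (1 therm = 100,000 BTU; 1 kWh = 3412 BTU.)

Heat load = 366 therm × 100,000 = 36,600,000 BTU
Gas: input = 36,600,000 / 0.829 = 44,149,578 BTU = 441.5 therm → 441.5 × $2.05 = $905.07; + 6 × $16.54 standing = $1,004.31
Heat pump: 36,600,000 BTU / 3412 = 10,730 kWh heat; / 3.1 = 3,460 kWh in → × $0.300 = $1,038.08; + 6 × $18.54 standing = $1,149.32
Difference = |$1,004.31 − $1,149.32| = $145.02 ≈ $145

$145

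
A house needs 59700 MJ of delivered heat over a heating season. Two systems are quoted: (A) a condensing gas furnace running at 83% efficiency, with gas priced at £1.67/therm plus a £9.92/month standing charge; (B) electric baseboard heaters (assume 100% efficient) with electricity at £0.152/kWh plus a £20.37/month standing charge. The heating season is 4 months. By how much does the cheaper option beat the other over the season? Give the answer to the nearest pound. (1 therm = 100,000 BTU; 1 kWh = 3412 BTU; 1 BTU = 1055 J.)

£1424

Heat load = 59700 MJ = 59,700,000,000 J / 1055 = 56,587,678 BTU
Gas: input = 56,587,678 / 0.83 = 68,177,925 BTU = 681.8 therm → 681.8 × £1.67 = £1,138.57; + 4 × £9.92 standing = £1,178.25
Electric: 56,587,678 BTU / 3412 = 16,580 kWh → × £0.152 = £2,520.90; + 4 × £20.37 standing = £2,602.38
Difference = |£1,178.25 − £2,602.38| = £1,424.13 ≈ £1424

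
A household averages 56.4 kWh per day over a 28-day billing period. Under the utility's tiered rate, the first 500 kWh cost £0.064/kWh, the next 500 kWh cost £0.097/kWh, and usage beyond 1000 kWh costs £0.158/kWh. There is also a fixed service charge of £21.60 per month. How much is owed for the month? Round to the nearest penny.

£193.61

Usage = 56.4 kWh/day × 28 days = 1579.2 kWh
First 500 kWh × £0.064 = £32.00
Next 500 kWh × £0.097 = £48.50
Remaining 579.2 kWh × £0.158 = £91.51
Energy charge = £172.01; + service £21.60 = £193.61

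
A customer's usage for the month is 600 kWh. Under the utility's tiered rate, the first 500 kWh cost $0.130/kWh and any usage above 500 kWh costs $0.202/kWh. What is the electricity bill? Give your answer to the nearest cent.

First 500 kWh × $0.130 = $65.00
Remaining 100 kWh × $0.202 = $20.20
Total = $85.20

$85.20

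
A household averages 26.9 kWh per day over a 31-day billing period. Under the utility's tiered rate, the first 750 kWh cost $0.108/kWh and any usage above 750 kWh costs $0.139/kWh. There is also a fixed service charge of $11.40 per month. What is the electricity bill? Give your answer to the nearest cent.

$104.06

Usage = 26.9 kWh/day × 31 days = 833.9 kWh
First 750 kWh × $0.108 = $81.00
Remaining 83.9 kWh × $0.139 = $11.66
Energy charge = $92.66; + service $11.40 = $104.06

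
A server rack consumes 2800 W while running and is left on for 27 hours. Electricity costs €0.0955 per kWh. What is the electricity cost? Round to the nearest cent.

€7.22

Energy = 2800 W × 27 h = 75,600 Wh = 75.6 kWh
Cost = 75.6 kWh × €0.0955/kWh = €7.22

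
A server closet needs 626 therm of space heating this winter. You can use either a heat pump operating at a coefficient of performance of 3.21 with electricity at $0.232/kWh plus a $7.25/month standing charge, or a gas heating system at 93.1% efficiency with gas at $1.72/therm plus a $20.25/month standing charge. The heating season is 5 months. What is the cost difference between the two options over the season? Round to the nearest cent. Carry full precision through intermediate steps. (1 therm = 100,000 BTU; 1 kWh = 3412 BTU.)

Heat load = 626 therm × 100,000 = 62,600,000 BTU
Gas: input = 62,600,000 / 0.931 = 67,239,527 BTU = 672.4 therm → 672.4 × $1.72 = $1,156.52; + 5 × $20.25 standing = $1,257.77
Heat pump: 62,600,000 BTU / 3412 = 18,350 kWh heat; / 3.21 = 5,716 kWh in → × $0.232 = $1,326.01; + 5 × $7.25 standing = $1,362.26
Difference = |$1,257.77 − $1,362.26| = $104.49

$104.49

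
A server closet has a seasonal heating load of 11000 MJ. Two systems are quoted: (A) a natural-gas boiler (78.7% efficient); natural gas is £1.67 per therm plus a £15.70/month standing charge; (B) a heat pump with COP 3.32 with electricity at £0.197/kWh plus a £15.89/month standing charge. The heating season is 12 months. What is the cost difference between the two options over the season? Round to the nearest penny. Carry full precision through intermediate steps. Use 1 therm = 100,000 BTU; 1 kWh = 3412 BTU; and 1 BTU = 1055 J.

£37.64

Heat load = 11000 MJ = 11,000,000,000 J / 1055 = 10,426,540 BTU
Gas: input = 10,426,540 / 0.787 = 13,248,463 BTU = 132.5 therm → 132.5 × £1.67 = £221.25; + 12 × £15.70 standing = £409.65
Heat pump: 10,426,540 BTU / 3412 = 3,056 kWh heat; / 3.32 = 920.4 kWh in → × £0.197 = £181.33; + 12 × £15.89 standing = £372.01
Difference = |£409.65 − £372.01| = £37.64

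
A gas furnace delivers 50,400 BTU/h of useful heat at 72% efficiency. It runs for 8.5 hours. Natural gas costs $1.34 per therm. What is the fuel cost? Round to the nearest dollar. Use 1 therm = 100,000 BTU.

$8

Heat delivered = 50,400 BTU/h × 8.5 h = 428,400 BTU
Gas input = 428,400 / 0.72 = 595,000 BTU
= 595,000 / 100,000 = 5.95 therm
Cost = 5.95 × $1.34/therm = $7.97 ≈ $8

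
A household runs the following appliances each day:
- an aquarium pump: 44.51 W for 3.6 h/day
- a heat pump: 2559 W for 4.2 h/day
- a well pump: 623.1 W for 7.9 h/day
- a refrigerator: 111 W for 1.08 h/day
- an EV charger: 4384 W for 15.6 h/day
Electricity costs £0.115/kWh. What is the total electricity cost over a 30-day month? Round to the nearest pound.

aquarium pump: 44.51 W × 3.6 h × 30 d = 4,807 Wh = 4.807 kWh
heat pump: 2559 W × 4.2 h × 30 d = 322,434 Wh = 322.4 kWh
well pump: 623.1 W × 7.9 h × 30 d = 147,675 Wh = 147.7 kWh
refrigerator: 111 W × 1.08 h × 30 d = 3,596 Wh = 3.596 kWh
EV charger: 4384 W × 15.6 h × 30 d = 2,051,712 Wh = 2,052 kWh
Total energy = 4.807 + 322.4 + 147.7 + 3.596 + 2,052 = 2,530 kWh
Cost = 2,530 kWh × £0.115 = £290.98 ≈ £291

£291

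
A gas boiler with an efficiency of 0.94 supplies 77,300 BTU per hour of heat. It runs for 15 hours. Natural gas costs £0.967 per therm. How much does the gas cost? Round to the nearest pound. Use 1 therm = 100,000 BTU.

Heat delivered = 77,300 BTU/h × 15 h = 1,159,500 BTU
Gas input = 1,159,500 / 0.94 = 1,233,511 BTU
= 1,233,511 / 100,000 = 12.34 therm
Cost = 12.34 × £0.967/therm = £11.93 ≈ £12

£12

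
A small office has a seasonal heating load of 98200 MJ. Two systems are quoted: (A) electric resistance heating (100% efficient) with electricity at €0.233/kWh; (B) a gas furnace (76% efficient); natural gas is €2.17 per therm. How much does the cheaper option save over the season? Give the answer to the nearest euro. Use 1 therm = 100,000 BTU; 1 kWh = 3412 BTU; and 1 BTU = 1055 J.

Heat load = 98200 MJ = 98,200,000,000 J / 1055 = 93,080,569 BTU
Gas: input = 93,080,569 / 0.76 = 122,474,433 BTU = 1,225 therm → 1,225 × €2.17 = €2,657.70
Electric: 93,080,569 BTU / 3412 = 27,280 kWh → × €0.233 = €6,356.32
Difference = |€2,657.70 − €6,356.32| = €3,698.63 ≈ €3699

€3699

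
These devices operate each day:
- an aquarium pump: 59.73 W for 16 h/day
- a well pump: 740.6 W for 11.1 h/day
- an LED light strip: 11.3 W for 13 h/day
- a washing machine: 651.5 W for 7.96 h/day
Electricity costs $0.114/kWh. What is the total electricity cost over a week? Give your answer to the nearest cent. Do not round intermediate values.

aquarium pump: 59.73 W × 16 h × 7 d = 6,690 Wh = 6.69 kWh
well pump: 740.6 W × 11.1 h × 7 d = 57,545 Wh = 57.54 kWh
LED light strip: 11.3 W × 13 h × 7 d = 1,028 Wh = 1.028 kWh
washing machine: 651.5 W × 7.96 h × 7 d = 36,302 Wh = 36.3 kWh
Total energy = 6.69 + 57.54 + 1.028 + 36.3 = 101.6 kWh
Cost = 101.6 kWh × $0.114 = $11.58

$11.58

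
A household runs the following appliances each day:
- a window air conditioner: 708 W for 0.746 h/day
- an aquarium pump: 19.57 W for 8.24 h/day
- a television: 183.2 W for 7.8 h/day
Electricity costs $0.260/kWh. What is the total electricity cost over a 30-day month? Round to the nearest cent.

window air conditioner: 708 W × 0.746 h × 30 d = 15,845 Wh = 15.85 kWh
aquarium pump: 19.57 W × 8.24 h × 30 d = 4,838 Wh = 4.838 kWh
television: 183.2 W × 7.8 h × 30 d = 42,869 Wh = 42.87 kWh
Total energy = 15.85 + 4.838 + 42.87 = 63.55 kWh
Cost = 63.55 kWh × $0.260 = $16.52

$16.52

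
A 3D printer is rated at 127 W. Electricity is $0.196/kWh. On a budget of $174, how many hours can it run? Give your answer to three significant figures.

Energy budget = $174 / $0.196 per kWh = 887.8 kWh = 887,755 Wh
Runtime = 887,755 Wh / 127 W = 6,990 h

6990 h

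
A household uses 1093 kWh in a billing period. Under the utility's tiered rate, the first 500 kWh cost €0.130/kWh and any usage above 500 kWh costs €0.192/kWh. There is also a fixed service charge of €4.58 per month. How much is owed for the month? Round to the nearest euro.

First 500 kWh × €0.130 = €65.00
Remaining 593 kWh × €0.192 = €113.86
Energy charge = €178.86; + service €4.58 = €183.44 ≈ €183

€183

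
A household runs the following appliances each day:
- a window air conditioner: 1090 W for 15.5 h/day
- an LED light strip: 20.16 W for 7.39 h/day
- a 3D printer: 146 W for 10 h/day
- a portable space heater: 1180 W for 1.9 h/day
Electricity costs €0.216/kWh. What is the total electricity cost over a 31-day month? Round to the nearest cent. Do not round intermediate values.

€138.92

window air conditioner: 1090 W × 15.5 h × 31 d = 523,745 Wh = 523.7 kWh
LED light strip: 20.16 W × 7.39 h × 31 d = 4,618 Wh = 4.618 kWh
3D printer: 146 W × 10 h × 31 d = 45,260 Wh = 45.26 kWh
portable space heater: 1180 W × 1.9 h × 31 d = 69,502 Wh = 69.5 kWh
Total energy = 523.7 + 4.618 + 45.26 + 69.5 = 643.1 kWh
Cost = 643.1 kWh × €0.216 = €138.92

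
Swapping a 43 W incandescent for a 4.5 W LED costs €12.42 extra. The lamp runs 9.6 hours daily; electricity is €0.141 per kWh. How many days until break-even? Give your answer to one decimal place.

238.3 days

Power saved = 43 − 4.5 = 38.5 W
Daily energy saved = 38.5 W × 9.6 h = 369.6 Wh = 0.3696 kWh
Daily savings = 0.3696 × €0.141 = €0.0521
Payback = €12.42 / €0.0521 per day = 238.3 days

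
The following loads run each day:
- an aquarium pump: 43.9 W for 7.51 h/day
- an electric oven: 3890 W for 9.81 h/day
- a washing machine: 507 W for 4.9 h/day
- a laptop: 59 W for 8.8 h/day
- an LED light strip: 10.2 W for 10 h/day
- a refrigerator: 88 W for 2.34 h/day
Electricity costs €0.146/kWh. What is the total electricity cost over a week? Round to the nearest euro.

€43

aquarium pump: 43.9 W × 7.51 h × 7 d = 2,308 Wh = 2.308 kWh
electric oven: 3890 W × 9.81 h × 7 d = 267,126 Wh = 267.1 kWh
washing machine: 507 W × 4.9 h × 7 d = 17,390 Wh = 17.39 kWh
laptop: 59 W × 8.8 h × 7 d = 3,634 Wh = 3.634 kWh
LED light strip: 10.2 W × 10 h × 7 d = 714 Wh = 0.714 kWh
refrigerator: 88 W × 2.34 h × 7 d = 1,441 Wh = 1.441 kWh
Total energy = 2.308 + 267.1 + 17.39 + 3.634 + 0.714 + 1.441 = 292.6 kWh
Cost = 292.6 kWh × €0.146 = €42.72 ≈ €43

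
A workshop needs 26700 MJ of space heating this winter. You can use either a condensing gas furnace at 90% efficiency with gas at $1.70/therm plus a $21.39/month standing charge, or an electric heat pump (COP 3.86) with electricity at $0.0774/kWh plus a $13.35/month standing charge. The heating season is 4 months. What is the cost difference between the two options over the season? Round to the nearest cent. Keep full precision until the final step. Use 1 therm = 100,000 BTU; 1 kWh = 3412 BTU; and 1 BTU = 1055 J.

$361.47

Heat load = 26700 MJ = 26,700,000,000 J / 1055 = 25,308,057 BTU
Gas: input = 25,308,057 / 0.90 = 28,120,063 BTU = 281.2 therm → 281.2 × $1.70 = $478.04; + 4 × $21.39 standing = $563.60
Heat pump: 25,308,057 BTU / 3412 = 7,417 kWh heat; / 3.86 = 1,922 kWh in → × $0.0774 = $148.73; + 4 × $13.35 standing = $202.13
Difference = |$563.60 − $202.13| = $361.47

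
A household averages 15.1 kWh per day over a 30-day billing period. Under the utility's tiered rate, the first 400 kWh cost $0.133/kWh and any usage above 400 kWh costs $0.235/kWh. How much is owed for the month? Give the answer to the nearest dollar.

Usage = 15.1 kWh/day × 30 days = 453 kWh
First 400 kWh × $0.133 = $53.20
Remaining 53 kWh × $0.235 = $12.46
Total = $65.66 ≈ $66

$66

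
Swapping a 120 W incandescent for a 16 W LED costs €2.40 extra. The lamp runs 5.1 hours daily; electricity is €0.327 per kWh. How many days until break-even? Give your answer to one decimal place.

Power saved = 120 − 16 = 104 W
Daily energy saved = 104 W × 5.1 h = 530.4 Wh = 0.5304 kWh
Daily savings = 0.5304 × €0.327 = €0.1734
Payback = €2.40 / €0.1734 per day = 13.84 days

13.8 days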